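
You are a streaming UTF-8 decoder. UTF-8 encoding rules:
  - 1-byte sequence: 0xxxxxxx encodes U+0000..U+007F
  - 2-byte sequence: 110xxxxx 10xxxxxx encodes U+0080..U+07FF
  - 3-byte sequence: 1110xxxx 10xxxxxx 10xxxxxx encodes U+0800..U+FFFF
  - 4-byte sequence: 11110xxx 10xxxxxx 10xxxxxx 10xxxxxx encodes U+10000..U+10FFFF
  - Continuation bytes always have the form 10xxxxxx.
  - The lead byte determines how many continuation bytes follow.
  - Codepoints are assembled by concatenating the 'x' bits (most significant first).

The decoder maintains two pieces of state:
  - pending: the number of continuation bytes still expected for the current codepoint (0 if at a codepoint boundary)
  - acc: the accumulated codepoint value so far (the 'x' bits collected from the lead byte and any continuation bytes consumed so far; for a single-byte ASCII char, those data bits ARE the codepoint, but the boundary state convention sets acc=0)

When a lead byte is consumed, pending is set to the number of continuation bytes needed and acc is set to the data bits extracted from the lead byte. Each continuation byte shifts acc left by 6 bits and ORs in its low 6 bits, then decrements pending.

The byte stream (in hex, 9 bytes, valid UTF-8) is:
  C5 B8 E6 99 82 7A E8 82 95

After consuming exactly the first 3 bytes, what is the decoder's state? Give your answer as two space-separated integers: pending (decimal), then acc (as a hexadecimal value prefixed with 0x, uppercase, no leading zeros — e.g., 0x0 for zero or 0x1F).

Answer: 2 0x6

Derivation:
Byte[0]=C5: 2-byte lead. pending=1, acc=0x5
Byte[1]=B8: continuation. acc=(acc<<6)|0x38=0x178, pending=0
Byte[2]=E6: 3-byte lead. pending=2, acc=0x6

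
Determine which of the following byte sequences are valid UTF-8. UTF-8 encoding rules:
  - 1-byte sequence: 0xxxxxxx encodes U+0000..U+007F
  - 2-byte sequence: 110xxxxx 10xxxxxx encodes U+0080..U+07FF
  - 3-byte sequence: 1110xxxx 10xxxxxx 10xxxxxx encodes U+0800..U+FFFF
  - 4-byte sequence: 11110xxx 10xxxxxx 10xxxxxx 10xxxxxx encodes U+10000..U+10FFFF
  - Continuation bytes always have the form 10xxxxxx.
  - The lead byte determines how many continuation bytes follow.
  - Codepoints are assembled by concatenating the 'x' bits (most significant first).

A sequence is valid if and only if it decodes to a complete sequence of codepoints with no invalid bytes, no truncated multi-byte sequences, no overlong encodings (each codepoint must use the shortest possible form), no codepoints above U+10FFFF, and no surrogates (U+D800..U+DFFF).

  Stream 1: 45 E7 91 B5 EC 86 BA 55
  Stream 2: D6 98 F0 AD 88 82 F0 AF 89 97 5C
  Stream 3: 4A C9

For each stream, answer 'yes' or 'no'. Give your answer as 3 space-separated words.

Answer: yes yes no

Derivation:
Stream 1: decodes cleanly. VALID
Stream 2: decodes cleanly. VALID
Stream 3: error at byte offset 2. INVALID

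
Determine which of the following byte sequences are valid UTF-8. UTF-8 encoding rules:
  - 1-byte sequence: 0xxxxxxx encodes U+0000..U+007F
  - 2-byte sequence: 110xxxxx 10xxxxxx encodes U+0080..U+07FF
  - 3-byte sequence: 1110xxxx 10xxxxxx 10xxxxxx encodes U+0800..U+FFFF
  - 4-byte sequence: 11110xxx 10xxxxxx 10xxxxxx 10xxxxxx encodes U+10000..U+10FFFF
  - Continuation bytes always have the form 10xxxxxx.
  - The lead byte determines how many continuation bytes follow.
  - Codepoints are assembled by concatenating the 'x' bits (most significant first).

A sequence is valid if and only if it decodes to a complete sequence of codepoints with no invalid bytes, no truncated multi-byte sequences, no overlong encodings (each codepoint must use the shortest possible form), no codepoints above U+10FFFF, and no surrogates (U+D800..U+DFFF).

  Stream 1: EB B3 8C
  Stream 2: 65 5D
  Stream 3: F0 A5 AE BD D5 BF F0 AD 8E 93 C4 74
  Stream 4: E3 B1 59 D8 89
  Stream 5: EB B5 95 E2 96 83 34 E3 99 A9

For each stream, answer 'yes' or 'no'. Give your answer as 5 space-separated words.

Answer: yes yes no no yes

Derivation:
Stream 1: decodes cleanly. VALID
Stream 2: decodes cleanly. VALID
Stream 3: error at byte offset 11. INVALID
Stream 4: error at byte offset 2. INVALID
Stream 5: decodes cleanly. VALID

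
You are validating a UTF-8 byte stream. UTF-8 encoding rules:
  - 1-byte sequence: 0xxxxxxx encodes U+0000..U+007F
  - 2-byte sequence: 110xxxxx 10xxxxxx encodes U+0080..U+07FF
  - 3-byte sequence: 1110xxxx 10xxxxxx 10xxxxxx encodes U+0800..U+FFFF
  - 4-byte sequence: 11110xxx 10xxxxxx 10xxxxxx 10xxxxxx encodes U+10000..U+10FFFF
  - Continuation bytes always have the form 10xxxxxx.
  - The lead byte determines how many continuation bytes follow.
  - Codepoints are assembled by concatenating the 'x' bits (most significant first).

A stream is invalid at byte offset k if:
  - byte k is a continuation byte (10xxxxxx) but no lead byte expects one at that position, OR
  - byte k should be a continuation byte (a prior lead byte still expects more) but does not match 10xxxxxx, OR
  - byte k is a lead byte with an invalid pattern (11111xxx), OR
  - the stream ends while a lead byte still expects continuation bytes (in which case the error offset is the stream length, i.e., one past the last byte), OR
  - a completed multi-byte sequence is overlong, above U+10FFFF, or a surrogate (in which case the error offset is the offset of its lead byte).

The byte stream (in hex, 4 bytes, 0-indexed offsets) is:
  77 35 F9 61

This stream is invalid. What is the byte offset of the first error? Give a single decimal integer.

Byte[0]=77: 1-byte ASCII. cp=U+0077
Byte[1]=35: 1-byte ASCII. cp=U+0035
Byte[2]=F9: INVALID lead byte (not 0xxx/110x/1110/11110)

Answer: 2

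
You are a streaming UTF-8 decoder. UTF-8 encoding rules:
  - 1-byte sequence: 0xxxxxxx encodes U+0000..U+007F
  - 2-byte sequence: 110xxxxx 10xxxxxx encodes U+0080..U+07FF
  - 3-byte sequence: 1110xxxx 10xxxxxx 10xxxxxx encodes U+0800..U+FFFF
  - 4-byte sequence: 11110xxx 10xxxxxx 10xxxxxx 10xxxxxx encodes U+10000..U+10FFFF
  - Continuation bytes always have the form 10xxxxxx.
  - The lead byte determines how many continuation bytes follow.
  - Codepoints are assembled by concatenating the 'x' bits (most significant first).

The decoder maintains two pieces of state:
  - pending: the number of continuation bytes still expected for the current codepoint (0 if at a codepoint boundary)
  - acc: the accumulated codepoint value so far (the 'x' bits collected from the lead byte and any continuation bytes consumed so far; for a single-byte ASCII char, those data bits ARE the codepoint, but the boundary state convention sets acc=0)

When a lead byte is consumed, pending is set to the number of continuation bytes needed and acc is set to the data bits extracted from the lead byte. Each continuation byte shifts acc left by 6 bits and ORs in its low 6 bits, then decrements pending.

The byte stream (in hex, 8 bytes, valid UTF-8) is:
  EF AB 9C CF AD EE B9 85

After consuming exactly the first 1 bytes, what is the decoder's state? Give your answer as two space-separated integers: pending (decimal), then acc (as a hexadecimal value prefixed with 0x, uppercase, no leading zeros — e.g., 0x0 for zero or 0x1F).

Byte[0]=EF: 3-byte lead. pending=2, acc=0xF

Answer: 2 0xF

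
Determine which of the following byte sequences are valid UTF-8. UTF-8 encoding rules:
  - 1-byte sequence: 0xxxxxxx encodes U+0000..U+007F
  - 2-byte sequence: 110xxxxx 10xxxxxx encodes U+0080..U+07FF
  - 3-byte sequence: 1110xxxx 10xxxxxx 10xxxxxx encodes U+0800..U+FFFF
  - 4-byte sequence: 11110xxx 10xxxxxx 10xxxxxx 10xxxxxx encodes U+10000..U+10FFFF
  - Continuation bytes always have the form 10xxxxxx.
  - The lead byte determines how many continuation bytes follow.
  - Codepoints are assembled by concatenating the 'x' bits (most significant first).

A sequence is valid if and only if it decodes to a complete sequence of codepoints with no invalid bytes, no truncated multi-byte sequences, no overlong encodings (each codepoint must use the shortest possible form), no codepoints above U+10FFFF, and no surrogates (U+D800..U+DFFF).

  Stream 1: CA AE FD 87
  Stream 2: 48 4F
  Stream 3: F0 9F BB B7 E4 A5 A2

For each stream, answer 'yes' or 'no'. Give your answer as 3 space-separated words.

Answer: no yes yes

Derivation:
Stream 1: error at byte offset 2. INVALID
Stream 2: decodes cleanly. VALID
Stream 3: decodes cleanly. VALID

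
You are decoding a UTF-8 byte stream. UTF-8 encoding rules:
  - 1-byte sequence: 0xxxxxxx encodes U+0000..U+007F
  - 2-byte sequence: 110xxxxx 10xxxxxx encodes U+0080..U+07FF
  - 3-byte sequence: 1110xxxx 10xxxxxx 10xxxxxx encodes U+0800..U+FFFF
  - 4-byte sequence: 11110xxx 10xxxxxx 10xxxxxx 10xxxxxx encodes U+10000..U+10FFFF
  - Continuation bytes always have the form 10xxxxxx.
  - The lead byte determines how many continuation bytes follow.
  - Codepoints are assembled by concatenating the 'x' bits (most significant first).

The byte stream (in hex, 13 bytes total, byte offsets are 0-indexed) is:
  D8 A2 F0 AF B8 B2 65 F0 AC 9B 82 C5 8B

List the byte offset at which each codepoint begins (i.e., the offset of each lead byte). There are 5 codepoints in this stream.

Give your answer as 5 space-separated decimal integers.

Answer: 0 2 6 7 11

Derivation:
Byte[0]=D8: 2-byte lead, need 1 cont bytes. acc=0x18
Byte[1]=A2: continuation. acc=(acc<<6)|0x22=0x622
Completed: cp=U+0622 (starts at byte 0)
Byte[2]=F0: 4-byte lead, need 3 cont bytes. acc=0x0
Byte[3]=AF: continuation. acc=(acc<<6)|0x2F=0x2F
Byte[4]=B8: continuation. acc=(acc<<6)|0x38=0xBF8
Byte[5]=B2: continuation. acc=(acc<<6)|0x32=0x2FE32
Completed: cp=U+2FE32 (starts at byte 2)
Byte[6]=65: 1-byte ASCII. cp=U+0065
Byte[7]=F0: 4-byte lead, need 3 cont bytes. acc=0x0
Byte[8]=AC: continuation. acc=(acc<<6)|0x2C=0x2C
Byte[9]=9B: continuation. acc=(acc<<6)|0x1B=0xB1B
Byte[10]=82: continuation. acc=(acc<<6)|0x02=0x2C6C2
Completed: cp=U+2C6C2 (starts at byte 7)
Byte[11]=C5: 2-byte lead, need 1 cont bytes. acc=0x5
Byte[12]=8B: continuation. acc=(acc<<6)|0x0B=0x14B
Completed: cp=U+014B (starts at byte 11)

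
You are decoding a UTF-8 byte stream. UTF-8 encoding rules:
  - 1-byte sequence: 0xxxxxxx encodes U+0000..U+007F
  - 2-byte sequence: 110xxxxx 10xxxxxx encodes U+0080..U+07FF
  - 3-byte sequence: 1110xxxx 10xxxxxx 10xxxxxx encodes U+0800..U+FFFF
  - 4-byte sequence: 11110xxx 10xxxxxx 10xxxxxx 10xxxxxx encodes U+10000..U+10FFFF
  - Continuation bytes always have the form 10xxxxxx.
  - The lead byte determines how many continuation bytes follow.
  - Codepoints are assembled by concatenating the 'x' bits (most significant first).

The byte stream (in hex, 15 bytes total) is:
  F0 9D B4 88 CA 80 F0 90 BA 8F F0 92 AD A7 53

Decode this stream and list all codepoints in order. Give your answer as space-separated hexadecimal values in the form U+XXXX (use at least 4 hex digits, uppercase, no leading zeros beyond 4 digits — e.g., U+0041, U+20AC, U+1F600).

Answer: U+1DD08 U+0280 U+10E8F U+12B67 U+0053

Derivation:
Byte[0]=F0: 4-byte lead, need 3 cont bytes. acc=0x0
Byte[1]=9D: continuation. acc=(acc<<6)|0x1D=0x1D
Byte[2]=B4: continuation. acc=(acc<<6)|0x34=0x774
Byte[3]=88: continuation. acc=(acc<<6)|0x08=0x1DD08
Completed: cp=U+1DD08 (starts at byte 0)
Byte[4]=CA: 2-byte lead, need 1 cont bytes. acc=0xA
Byte[5]=80: continuation. acc=(acc<<6)|0x00=0x280
Completed: cp=U+0280 (starts at byte 4)
Byte[6]=F0: 4-byte lead, need 3 cont bytes. acc=0x0
Byte[7]=90: continuation. acc=(acc<<6)|0x10=0x10
Byte[8]=BA: continuation. acc=(acc<<6)|0x3A=0x43A
Byte[9]=8F: continuation. acc=(acc<<6)|0x0F=0x10E8F
Completed: cp=U+10E8F (starts at byte 6)
Byte[10]=F0: 4-byte lead, need 3 cont bytes. acc=0x0
Byte[11]=92: continuation. acc=(acc<<6)|0x12=0x12
Byte[12]=AD: continuation. acc=(acc<<6)|0x2D=0x4AD
Byte[13]=A7: continuation. acc=(acc<<6)|0x27=0x12B67
Completed: cp=U+12B67 (starts at byte 10)
Byte[14]=53: 1-byte ASCII. cp=U+0053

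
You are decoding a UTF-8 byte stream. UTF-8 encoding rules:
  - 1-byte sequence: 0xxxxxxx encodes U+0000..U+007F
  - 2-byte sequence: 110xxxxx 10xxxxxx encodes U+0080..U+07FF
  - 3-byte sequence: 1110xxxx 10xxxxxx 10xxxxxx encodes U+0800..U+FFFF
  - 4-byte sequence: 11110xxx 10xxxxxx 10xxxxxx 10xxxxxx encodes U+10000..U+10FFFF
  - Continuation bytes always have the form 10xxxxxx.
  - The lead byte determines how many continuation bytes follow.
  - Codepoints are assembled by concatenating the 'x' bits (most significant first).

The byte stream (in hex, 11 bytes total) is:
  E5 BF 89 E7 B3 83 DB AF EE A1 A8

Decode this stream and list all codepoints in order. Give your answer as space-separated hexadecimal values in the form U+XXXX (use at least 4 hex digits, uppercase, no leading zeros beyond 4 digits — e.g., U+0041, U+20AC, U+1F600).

Answer: U+5FC9 U+7CC3 U+06EF U+E868

Derivation:
Byte[0]=E5: 3-byte lead, need 2 cont bytes. acc=0x5
Byte[1]=BF: continuation. acc=(acc<<6)|0x3F=0x17F
Byte[2]=89: continuation. acc=(acc<<6)|0x09=0x5FC9
Completed: cp=U+5FC9 (starts at byte 0)
Byte[3]=E7: 3-byte lead, need 2 cont bytes. acc=0x7
Byte[4]=B3: continuation. acc=(acc<<6)|0x33=0x1F3
Byte[5]=83: continuation. acc=(acc<<6)|0x03=0x7CC3
Completed: cp=U+7CC3 (starts at byte 3)
Byte[6]=DB: 2-byte lead, need 1 cont bytes. acc=0x1B
Byte[7]=AF: continuation. acc=(acc<<6)|0x2F=0x6EF
Completed: cp=U+06EF (starts at byte 6)
Byte[8]=EE: 3-byte lead, need 2 cont bytes. acc=0xE
Byte[9]=A1: continuation. acc=(acc<<6)|0x21=0x3A1
Byte[10]=A8: continuation. acc=(acc<<6)|0x28=0xE868
Completed: cp=U+E868 (starts at byte 8)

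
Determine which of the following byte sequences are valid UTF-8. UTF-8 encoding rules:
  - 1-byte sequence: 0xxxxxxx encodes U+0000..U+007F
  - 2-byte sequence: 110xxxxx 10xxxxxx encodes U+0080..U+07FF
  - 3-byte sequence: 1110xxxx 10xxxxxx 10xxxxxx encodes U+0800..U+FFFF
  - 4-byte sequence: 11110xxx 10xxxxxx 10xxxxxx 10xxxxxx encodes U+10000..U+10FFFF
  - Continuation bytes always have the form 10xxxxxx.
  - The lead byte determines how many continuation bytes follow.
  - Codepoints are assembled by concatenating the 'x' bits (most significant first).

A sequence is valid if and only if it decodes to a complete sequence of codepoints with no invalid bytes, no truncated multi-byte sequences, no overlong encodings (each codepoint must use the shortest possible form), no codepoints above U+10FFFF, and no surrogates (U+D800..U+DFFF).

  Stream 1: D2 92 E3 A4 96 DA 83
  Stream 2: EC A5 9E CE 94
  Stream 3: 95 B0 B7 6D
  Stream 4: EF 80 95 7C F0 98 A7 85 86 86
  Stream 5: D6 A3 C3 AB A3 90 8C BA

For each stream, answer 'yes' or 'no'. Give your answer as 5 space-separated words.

Stream 1: decodes cleanly. VALID
Stream 2: decodes cleanly. VALID
Stream 3: error at byte offset 0. INVALID
Stream 4: error at byte offset 8. INVALID
Stream 5: error at byte offset 4. INVALID

Answer: yes yes no no no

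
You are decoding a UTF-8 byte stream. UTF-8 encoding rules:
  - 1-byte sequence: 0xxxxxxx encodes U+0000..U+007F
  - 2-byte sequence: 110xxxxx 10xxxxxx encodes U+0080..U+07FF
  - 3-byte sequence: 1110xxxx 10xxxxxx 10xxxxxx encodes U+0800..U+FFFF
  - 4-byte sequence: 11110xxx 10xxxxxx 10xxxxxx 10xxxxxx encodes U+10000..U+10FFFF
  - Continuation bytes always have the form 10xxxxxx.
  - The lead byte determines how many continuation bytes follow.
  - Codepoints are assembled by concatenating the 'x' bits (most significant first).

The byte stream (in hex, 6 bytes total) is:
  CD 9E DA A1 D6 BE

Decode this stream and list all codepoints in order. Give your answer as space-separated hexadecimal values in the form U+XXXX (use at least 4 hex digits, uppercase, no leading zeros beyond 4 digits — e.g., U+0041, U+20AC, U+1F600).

Answer: U+035E U+06A1 U+05BE

Derivation:
Byte[0]=CD: 2-byte lead, need 1 cont bytes. acc=0xD
Byte[1]=9E: continuation. acc=(acc<<6)|0x1E=0x35E
Completed: cp=U+035E (starts at byte 0)
Byte[2]=DA: 2-byte lead, need 1 cont bytes. acc=0x1A
Byte[3]=A1: continuation. acc=(acc<<6)|0x21=0x6A1
Completed: cp=U+06A1 (starts at byte 2)
Byte[4]=D6: 2-byte lead, need 1 cont bytes. acc=0x16
Byte[5]=BE: continuation. acc=(acc<<6)|0x3E=0x5BE
Completed: cp=U+05BE (starts at byte 4)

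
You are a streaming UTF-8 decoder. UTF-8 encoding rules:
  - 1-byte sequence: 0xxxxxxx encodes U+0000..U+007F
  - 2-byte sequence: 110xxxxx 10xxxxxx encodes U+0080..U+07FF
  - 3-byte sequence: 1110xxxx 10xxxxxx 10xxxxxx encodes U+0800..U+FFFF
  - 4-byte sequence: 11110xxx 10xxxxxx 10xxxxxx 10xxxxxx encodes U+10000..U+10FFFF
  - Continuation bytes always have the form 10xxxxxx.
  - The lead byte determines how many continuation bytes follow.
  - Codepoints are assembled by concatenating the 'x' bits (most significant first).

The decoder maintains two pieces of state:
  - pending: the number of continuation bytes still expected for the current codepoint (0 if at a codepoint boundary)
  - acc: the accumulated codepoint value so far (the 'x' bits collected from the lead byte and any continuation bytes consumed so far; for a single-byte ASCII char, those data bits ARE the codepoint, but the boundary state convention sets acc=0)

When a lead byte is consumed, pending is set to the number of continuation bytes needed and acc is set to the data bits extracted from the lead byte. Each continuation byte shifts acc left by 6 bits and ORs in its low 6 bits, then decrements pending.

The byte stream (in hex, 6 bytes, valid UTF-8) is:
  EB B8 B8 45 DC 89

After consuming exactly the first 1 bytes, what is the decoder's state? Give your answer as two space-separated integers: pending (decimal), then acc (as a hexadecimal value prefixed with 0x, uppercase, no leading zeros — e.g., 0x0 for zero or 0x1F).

Answer: 2 0xB

Derivation:
Byte[0]=EB: 3-byte lead. pending=2, acc=0xB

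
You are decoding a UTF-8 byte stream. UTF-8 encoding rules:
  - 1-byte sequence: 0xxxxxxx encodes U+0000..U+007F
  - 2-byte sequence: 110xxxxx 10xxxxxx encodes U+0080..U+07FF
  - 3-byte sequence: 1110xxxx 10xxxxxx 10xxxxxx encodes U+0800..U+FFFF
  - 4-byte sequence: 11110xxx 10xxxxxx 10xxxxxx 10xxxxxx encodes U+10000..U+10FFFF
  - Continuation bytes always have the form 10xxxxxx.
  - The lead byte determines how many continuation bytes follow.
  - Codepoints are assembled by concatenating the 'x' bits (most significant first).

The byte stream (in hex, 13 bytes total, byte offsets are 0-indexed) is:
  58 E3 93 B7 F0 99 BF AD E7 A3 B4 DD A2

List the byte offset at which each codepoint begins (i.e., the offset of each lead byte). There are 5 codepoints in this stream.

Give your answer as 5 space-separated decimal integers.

Answer: 0 1 4 8 11

Derivation:
Byte[0]=58: 1-byte ASCII. cp=U+0058
Byte[1]=E3: 3-byte lead, need 2 cont bytes. acc=0x3
Byte[2]=93: continuation. acc=(acc<<6)|0x13=0xD3
Byte[3]=B7: continuation. acc=(acc<<6)|0x37=0x34F7
Completed: cp=U+34F7 (starts at byte 1)
Byte[4]=F0: 4-byte lead, need 3 cont bytes. acc=0x0
Byte[5]=99: continuation. acc=(acc<<6)|0x19=0x19
Byte[6]=BF: continuation. acc=(acc<<6)|0x3F=0x67F
Byte[7]=AD: continuation. acc=(acc<<6)|0x2D=0x19FED
Completed: cp=U+19FED (starts at byte 4)
Byte[8]=E7: 3-byte lead, need 2 cont bytes. acc=0x7
Byte[9]=A3: continuation. acc=(acc<<6)|0x23=0x1E3
Byte[10]=B4: continuation. acc=(acc<<6)|0x34=0x78F4
Completed: cp=U+78F4 (starts at byte 8)
Byte[11]=DD: 2-byte lead, need 1 cont bytes. acc=0x1D
Byte[12]=A2: continuation. acc=(acc<<6)|0x22=0x762
Completed: cp=U+0762 (starts at byte 11)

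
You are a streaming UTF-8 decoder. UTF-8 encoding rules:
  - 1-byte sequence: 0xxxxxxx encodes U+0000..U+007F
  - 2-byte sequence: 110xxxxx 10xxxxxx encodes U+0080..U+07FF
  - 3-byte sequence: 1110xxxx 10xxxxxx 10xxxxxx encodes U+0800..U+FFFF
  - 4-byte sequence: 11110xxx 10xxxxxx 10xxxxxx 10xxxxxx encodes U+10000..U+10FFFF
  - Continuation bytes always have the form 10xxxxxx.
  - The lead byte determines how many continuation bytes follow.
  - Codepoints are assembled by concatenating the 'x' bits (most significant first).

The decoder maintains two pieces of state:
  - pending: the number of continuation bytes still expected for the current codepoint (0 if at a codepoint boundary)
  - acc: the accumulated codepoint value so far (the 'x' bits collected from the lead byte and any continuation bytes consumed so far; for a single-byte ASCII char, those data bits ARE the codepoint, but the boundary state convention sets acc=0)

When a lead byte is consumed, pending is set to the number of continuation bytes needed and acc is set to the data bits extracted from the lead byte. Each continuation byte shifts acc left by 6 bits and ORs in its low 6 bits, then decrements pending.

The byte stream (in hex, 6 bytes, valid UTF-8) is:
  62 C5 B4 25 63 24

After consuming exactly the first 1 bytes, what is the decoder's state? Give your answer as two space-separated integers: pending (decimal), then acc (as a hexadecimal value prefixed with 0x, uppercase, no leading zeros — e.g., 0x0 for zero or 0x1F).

Answer: 0 0x0

Derivation:
Byte[0]=62: 1-byte. pending=0, acc=0x0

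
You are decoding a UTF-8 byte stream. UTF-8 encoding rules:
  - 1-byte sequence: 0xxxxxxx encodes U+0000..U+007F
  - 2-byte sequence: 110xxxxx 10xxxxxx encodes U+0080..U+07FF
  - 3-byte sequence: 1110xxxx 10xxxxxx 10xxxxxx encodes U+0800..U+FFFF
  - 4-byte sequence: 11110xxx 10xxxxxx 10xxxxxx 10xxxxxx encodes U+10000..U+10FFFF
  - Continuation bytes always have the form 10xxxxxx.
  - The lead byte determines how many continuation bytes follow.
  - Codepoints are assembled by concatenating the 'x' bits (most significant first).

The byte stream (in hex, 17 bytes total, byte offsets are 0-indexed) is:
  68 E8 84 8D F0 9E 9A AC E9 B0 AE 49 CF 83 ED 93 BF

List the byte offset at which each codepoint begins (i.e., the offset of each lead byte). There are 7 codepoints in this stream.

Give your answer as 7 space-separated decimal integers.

Answer: 0 1 4 8 11 12 14

Derivation:
Byte[0]=68: 1-byte ASCII. cp=U+0068
Byte[1]=E8: 3-byte lead, need 2 cont bytes. acc=0x8
Byte[2]=84: continuation. acc=(acc<<6)|0x04=0x204
Byte[3]=8D: continuation. acc=(acc<<6)|0x0D=0x810D
Completed: cp=U+810D (starts at byte 1)
Byte[4]=F0: 4-byte lead, need 3 cont bytes. acc=0x0
Byte[5]=9E: continuation. acc=(acc<<6)|0x1E=0x1E
Byte[6]=9A: continuation. acc=(acc<<6)|0x1A=0x79A
Byte[7]=AC: continuation. acc=(acc<<6)|0x2C=0x1E6AC
Completed: cp=U+1E6AC (starts at byte 4)
Byte[8]=E9: 3-byte lead, need 2 cont bytes. acc=0x9
Byte[9]=B0: continuation. acc=(acc<<6)|0x30=0x270
Byte[10]=AE: continuation. acc=(acc<<6)|0x2E=0x9C2E
Completed: cp=U+9C2E (starts at byte 8)
Byte[11]=49: 1-byte ASCII. cp=U+0049
Byte[12]=CF: 2-byte lead, need 1 cont bytes. acc=0xF
Byte[13]=83: continuation. acc=(acc<<6)|0x03=0x3C3
Completed: cp=U+03C3 (starts at byte 12)
Byte[14]=ED: 3-byte lead, need 2 cont bytes. acc=0xD
Byte[15]=93: continuation. acc=(acc<<6)|0x13=0x353
Byte[16]=BF: continuation. acc=(acc<<6)|0x3F=0xD4FF
Completed: cp=U+D4FF (starts at byte 14)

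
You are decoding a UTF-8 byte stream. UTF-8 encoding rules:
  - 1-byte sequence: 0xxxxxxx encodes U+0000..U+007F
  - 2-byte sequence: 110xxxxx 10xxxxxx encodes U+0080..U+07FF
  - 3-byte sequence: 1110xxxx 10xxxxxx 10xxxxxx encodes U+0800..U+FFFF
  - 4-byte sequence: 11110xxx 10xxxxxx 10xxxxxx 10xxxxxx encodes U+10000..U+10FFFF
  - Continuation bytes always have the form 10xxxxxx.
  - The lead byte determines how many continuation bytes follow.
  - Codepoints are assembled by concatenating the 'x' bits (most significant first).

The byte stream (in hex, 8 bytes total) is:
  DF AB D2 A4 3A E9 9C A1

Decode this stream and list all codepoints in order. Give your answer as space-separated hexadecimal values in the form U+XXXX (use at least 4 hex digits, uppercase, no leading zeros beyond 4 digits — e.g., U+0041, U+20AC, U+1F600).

Byte[0]=DF: 2-byte lead, need 1 cont bytes. acc=0x1F
Byte[1]=AB: continuation. acc=(acc<<6)|0x2B=0x7EB
Completed: cp=U+07EB (starts at byte 0)
Byte[2]=D2: 2-byte lead, need 1 cont bytes. acc=0x12
Byte[3]=A4: continuation. acc=(acc<<6)|0x24=0x4A4
Completed: cp=U+04A4 (starts at byte 2)
Byte[4]=3A: 1-byte ASCII. cp=U+003A
Byte[5]=E9: 3-byte lead, need 2 cont bytes. acc=0x9
Byte[6]=9C: continuation. acc=(acc<<6)|0x1C=0x25C
Byte[7]=A1: continuation. acc=(acc<<6)|0x21=0x9721
Completed: cp=U+9721 (starts at byte 5)

Answer: U+07EB U+04A4 U+003A U+9721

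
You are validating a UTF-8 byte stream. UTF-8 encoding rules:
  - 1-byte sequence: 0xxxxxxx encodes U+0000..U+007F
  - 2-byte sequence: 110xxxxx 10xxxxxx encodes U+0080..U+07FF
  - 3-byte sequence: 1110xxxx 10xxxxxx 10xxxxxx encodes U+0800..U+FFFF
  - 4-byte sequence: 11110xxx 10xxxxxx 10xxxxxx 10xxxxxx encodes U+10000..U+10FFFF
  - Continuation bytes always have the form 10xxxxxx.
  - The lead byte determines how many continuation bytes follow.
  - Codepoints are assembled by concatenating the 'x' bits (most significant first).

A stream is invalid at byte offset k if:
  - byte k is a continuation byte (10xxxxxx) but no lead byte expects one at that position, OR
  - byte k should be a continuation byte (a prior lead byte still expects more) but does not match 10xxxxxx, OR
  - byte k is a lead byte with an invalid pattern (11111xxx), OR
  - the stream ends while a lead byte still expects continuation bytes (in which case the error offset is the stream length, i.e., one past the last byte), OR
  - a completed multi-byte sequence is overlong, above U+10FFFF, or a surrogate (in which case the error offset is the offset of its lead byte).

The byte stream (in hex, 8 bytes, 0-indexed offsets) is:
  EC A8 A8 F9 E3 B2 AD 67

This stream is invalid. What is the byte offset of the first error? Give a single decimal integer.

Byte[0]=EC: 3-byte lead, need 2 cont bytes. acc=0xC
Byte[1]=A8: continuation. acc=(acc<<6)|0x28=0x328
Byte[2]=A8: continuation. acc=(acc<<6)|0x28=0xCA28
Completed: cp=U+CA28 (starts at byte 0)
Byte[3]=F9: INVALID lead byte (not 0xxx/110x/1110/11110)

Answer: 3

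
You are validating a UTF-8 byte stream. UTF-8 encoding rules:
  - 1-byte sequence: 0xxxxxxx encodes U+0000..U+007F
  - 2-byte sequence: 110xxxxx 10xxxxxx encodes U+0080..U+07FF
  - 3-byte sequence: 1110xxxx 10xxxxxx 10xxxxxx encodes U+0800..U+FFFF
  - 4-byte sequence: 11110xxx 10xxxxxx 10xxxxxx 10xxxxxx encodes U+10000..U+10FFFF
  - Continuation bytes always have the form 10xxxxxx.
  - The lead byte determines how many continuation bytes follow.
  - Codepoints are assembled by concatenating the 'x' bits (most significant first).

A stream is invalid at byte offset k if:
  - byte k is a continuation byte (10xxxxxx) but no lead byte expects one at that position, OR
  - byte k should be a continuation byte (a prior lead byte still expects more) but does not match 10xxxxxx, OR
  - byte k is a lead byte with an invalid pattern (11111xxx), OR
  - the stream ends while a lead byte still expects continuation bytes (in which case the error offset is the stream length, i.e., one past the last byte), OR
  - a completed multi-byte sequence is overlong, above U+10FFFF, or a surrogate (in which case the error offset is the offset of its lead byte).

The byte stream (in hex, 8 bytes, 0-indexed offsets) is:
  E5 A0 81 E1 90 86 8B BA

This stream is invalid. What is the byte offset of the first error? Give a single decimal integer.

Byte[0]=E5: 3-byte lead, need 2 cont bytes. acc=0x5
Byte[1]=A0: continuation. acc=(acc<<6)|0x20=0x160
Byte[2]=81: continuation. acc=(acc<<6)|0x01=0x5801
Completed: cp=U+5801 (starts at byte 0)
Byte[3]=E1: 3-byte lead, need 2 cont bytes. acc=0x1
Byte[4]=90: continuation. acc=(acc<<6)|0x10=0x50
Byte[5]=86: continuation. acc=(acc<<6)|0x06=0x1406
Completed: cp=U+1406 (starts at byte 3)
Byte[6]=8B: INVALID lead byte (not 0xxx/110x/1110/11110)

Answer: 6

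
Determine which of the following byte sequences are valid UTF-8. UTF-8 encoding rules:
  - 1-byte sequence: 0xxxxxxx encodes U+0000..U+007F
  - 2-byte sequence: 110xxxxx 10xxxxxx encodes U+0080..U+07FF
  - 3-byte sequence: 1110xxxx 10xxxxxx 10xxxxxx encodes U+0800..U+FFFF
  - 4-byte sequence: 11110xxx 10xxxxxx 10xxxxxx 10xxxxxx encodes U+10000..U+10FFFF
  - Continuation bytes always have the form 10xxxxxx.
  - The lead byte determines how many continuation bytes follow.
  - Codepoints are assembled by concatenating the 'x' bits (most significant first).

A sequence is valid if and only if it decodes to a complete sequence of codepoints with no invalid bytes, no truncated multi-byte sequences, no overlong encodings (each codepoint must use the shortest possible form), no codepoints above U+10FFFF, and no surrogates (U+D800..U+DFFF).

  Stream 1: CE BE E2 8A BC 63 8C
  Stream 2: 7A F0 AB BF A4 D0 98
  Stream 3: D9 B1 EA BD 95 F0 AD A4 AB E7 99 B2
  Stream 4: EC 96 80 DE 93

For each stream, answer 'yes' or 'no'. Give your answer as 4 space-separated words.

Stream 1: error at byte offset 6. INVALID
Stream 2: decodes cleanly. VALID
Stream 3: decodes cleanly. VALID
Stream 4: decodes cleanly. VALID

Answer: no yes yes yes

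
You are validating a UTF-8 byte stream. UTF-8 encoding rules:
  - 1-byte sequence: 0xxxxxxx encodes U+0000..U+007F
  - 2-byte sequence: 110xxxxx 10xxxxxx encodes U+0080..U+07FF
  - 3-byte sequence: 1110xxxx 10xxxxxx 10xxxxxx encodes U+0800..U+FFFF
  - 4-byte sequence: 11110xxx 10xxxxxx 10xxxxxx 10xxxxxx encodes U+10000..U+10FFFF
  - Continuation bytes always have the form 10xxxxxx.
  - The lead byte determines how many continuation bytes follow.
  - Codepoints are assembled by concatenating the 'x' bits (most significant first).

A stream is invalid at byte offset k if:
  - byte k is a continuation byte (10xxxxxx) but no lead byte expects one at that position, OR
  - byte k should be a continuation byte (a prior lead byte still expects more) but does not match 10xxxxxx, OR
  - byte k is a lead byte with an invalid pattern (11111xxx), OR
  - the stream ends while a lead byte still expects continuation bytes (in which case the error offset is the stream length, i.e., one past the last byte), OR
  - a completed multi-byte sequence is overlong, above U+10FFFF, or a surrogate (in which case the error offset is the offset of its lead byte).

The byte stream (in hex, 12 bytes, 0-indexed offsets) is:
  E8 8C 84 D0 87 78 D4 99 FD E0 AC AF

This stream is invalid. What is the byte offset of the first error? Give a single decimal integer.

Byte[0]=E8: 3-byte lead, need 2 cont bytes. acc=0x8
Byte[1]=8C: continuation. acc=(acc<<6)|0x0C=0x20C
Byte[2]=84: continuation. acc=(acc<<6)|0x04=0x8304
Completed: cp=U+8304 (starts at byte 0)
Byte[3]=D0: 2-byte lead, need 1 cont bytes. acc=0x10
Byte[4]=87: continuation. acc=(acc<<6)|0x07=0x407
Completed: cp=U+0407 (starts at byte 3)
Byte[5]=78: 1-byte ASCII. cp=U+0078
Byte[6]=D4: 2-byte lead, need 1 cont bytes. acc=0x14
Byte[7]=99: continuation. acc=(acc<<6)|0x19=0x519
Completed: cp=U+0519 (starts at byte 6)
Byte[8]=FD: INVALID lead byte (not 0xxx/110x/1110/11110)

Answer: 8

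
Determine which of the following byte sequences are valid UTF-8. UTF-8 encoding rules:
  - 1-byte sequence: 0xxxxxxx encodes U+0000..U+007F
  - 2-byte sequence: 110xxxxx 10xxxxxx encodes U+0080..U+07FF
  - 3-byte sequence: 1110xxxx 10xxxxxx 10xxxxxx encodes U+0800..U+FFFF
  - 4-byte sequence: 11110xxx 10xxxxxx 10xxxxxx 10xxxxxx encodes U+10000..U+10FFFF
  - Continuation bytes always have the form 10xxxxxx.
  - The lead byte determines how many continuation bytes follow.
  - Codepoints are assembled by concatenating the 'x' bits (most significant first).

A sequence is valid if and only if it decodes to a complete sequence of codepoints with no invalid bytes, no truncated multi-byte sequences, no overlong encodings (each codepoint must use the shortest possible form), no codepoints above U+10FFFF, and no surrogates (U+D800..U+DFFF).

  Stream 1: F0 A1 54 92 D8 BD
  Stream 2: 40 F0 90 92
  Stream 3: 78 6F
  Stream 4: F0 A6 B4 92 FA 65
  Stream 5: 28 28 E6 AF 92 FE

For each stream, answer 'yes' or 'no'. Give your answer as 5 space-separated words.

Stream 1: error at byte offset 2. INVALID
Stream 2: error at byte offset 4. INVALID
Stream 3: decodes cleanly. VALID
Stream 4: error at byte offset 4. INVALID
Stream 5: error at byte offset 5. INVALID

Answer: no no yes no no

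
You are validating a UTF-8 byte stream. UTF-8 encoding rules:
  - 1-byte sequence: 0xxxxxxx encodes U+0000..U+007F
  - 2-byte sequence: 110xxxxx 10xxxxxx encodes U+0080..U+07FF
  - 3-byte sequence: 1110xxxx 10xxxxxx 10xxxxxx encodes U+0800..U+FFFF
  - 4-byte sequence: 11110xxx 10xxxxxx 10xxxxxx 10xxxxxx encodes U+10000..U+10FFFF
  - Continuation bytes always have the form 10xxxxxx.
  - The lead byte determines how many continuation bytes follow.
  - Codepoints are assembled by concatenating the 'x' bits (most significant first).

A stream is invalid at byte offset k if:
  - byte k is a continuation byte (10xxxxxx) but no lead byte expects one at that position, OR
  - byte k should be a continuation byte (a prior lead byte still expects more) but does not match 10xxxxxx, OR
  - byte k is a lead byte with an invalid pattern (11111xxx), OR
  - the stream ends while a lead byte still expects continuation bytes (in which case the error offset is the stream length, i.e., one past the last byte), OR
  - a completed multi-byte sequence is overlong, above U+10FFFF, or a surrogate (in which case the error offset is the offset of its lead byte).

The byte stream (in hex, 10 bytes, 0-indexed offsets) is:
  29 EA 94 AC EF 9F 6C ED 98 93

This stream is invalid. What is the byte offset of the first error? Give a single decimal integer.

Byte[0]=29: 1-byte ASCII. cp=U+0029
Byte[1]=EA: 3-byte lead, need 2 cont bytes. acc=0xA
Byte[2]=94: continuation. acc=(acc<<6)|0x14=0x294
Byte[3]=AC: continuation. acc=(acc<<6)|0x2C=0xA52C
Completed: cp=U+A52C (starts at byte 1)
Byte[4]=EF: 3-byte lead, need 2 cont bytes. acc=0xF
Byte[5]=9F: continuation. acc=(acc<<6)|0x1F=0x3DF
Byte[6]=6C: expected 10xxxxxx continuation. INVALID

Answer: 6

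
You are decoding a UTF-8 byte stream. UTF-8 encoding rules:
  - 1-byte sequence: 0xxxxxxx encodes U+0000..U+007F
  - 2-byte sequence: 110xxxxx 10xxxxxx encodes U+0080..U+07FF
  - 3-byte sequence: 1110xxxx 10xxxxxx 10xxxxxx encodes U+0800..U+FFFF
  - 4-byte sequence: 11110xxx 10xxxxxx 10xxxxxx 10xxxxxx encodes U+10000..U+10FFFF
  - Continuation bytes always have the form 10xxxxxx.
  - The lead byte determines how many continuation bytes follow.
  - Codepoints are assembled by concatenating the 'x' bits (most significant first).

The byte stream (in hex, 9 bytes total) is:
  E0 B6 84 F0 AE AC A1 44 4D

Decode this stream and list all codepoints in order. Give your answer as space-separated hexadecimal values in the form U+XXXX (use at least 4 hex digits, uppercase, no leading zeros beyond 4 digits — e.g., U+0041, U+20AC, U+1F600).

Byte[0]=E0: 3-byte lead, need 2 cont bytes. acc=0x0
Byte[1]=B6: continuation. acc=(acc<<6)|0x36=0x36
Byte[2]=84: continuation. acc=(acc<<6)|0x04=0xD84
Completed: cp=U+0D84 (starts at byte 0)
Byte[3]=F0: 4-byte lead, need 3 cont bytes. acc=0x0
Byte[4]=AE: continuation. acc=(acc<<6)|0x2E=0x2E
Byte[5]=AC: continuation. acc=(acc<<6)|0x2C=0xBAC
Byte[6]=A1: continuation. acc=(acc<<6)|0x21=0x2EB21
Completed: cp=U+2EB21 (starts at byte 3)
Byte[7]=44: 1-byte ASCII. cp=U+0044
Byte[8]=4D: 1-byte ASCII. cp=U+004D

Answer: U+0D84 U+2EB21 U+0044 U+004D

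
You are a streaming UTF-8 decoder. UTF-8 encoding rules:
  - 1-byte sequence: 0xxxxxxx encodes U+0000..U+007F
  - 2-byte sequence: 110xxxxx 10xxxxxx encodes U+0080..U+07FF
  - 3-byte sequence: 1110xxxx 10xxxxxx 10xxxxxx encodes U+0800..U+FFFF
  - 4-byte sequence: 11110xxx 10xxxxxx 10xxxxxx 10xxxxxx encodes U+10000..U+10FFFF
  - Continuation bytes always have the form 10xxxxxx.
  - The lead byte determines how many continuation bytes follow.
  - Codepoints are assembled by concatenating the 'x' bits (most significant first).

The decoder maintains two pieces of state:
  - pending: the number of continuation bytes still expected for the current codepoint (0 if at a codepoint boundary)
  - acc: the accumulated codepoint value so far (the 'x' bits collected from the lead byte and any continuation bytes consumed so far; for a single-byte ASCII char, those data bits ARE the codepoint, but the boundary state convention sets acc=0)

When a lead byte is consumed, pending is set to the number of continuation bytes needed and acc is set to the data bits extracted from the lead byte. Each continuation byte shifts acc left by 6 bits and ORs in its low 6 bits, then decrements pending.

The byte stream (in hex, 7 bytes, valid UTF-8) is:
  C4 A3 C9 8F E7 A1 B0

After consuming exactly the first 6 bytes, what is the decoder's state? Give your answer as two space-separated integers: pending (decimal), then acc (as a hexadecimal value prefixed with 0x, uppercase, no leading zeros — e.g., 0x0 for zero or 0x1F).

Answer: 1 0x1E1

Derivation:
Byte[0]=C4: 2-byte lead. pending=1, acc=0x4
Byte[1]=A3: continuation. acc=(acc<<6)|0x23=0x123, pending=0
Byte[2]=C9: 2-byte lead. pending=1, acc=0x9
Byte[3]=8F: continuation. acc=(acc<<6)|0x0F=0x24F, pending=0
Byte[4]=E7: 3-byte lead. pending=2, acc=0x7
Byte[5]=A1: continuation. acc=(acc<<6)|0x21=0x1E1, pending=1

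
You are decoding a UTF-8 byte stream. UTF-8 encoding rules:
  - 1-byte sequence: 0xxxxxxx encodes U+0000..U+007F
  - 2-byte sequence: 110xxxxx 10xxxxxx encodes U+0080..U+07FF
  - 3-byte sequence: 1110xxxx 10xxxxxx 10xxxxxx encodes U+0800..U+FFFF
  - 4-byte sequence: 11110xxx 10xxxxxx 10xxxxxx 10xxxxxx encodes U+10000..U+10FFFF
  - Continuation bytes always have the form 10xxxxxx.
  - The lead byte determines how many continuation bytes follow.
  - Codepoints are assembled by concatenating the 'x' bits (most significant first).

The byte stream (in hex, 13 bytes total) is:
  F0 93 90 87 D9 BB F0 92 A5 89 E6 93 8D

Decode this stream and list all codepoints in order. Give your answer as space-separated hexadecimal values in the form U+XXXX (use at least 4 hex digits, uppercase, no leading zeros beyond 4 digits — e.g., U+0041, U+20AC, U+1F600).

Byte[0]=F0: 4-byte lead, need 3 cont bytes. acc=0x0
Byte[1]=93: continuation. acc=(acc<<6)|0x13=0x13
Byte[2]=90: continuation. acc=(acc<<6)|0x10=0x4D0
Byte[3]=87: continuation. acc=(acc<<6)|0x07=0x13407
Completed: cp=U+13407 (starts at byte 0)
Byte[4]=D9: 2-byte lead, need 1 cont bytes. acc=0x19
Byte[5]=BB: continuation. acc=(acc<<6)|0x3B=0x67B
Completed: cp=U+067B (starts at byte 4)
Byte[6]=F0: 4-byte lead, need 3 cont bytes. acc=0x0
Byte[7]=92: continuation. acc=(acc<<6)|0x12=0x12
Byte[8]=A5: continuation. acc=(acc<<6)|0x25=0x4A5
Byte[9]=89: continuation. acc=(acc<<6)|0x09=0x12949
Completed: cp=U+12949 (starts at byte 6)
Byte[10]=E6: 3-byte lead, need 2 cont bytes. acc=0x6
Byte[11]=93: continuation. acc=(acc<<6)|0x13=0x193
Byte[12]=8D: continuation. acc=(acc<<6)|0x0D=0x64CD
Completed: cp=U+64CD (starts at byte 10)

Answer: U+13407 U+067B U+12949 U+64CD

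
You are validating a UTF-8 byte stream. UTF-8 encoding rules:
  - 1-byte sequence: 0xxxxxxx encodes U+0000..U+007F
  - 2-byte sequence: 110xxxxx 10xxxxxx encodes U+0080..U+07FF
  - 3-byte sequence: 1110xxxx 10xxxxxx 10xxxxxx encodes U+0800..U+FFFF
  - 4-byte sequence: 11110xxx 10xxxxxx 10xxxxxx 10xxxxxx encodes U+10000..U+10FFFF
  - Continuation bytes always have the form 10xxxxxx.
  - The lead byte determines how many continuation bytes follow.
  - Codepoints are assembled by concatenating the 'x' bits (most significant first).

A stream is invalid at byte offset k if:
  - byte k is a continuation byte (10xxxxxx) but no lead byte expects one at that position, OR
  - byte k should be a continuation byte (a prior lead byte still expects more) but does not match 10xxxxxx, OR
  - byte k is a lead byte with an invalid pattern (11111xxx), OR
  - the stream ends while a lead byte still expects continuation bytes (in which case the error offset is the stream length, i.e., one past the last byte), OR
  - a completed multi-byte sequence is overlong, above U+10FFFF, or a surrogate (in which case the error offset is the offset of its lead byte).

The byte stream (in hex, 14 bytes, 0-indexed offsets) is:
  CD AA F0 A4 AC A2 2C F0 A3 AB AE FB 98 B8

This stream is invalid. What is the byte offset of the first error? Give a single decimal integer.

Byte[0]=CD: 2-byte lead, need 1 cont bytes. acc=0xD
Byte[1]=AA: continuation. acc=(acc<<6)|0x2A=0x36A
Completed: cp=U+036A (starts at byte 0)
Byte[2]=F0: 4-byte lead, need 3 cont bytes. acc=0x0
Byte[3]=A4: continuation. acc=(acc<<6)|0x24=0x24
Byte[4]=AC: continuation. acc=(acc<<6)|0x2C=0x92C
Byte[5]=A2: continuation. acc=(acc<<6)|0x22=0x24B22
Completed: cp=U+24B22 (starts at byte 2)
Byte[6]=2C: 1-byte ASCII. cp=U+002C
Byte[7]=F0: 4-byte lead, need 3 cont bytes. acc=0x0
Byte[8]=A3: continuation. acc=(acc<<6)|0x23=0x23
Byte[9]=AB: continuation. acc=(acc<<6)|0x2B=0x8EB
Byte[10]=AE: continuation. acc=(acc<<6)|0x2E=0x23AEE
Completed: cp=U+23AEE (starts at byte 7)
Byte[11]=FB: INVALID lead byte (not 0xxx/110x/1110/11110)

Answer: 11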